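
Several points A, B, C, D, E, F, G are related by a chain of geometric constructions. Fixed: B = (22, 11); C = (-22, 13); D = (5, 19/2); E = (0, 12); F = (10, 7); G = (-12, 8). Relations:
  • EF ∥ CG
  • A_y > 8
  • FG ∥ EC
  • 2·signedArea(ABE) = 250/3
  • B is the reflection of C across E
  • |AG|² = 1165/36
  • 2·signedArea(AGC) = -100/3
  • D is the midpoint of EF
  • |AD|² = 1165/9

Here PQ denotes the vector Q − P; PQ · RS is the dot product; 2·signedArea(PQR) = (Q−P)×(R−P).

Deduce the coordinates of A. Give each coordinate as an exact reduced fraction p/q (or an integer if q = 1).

1. A_x = -19/3  [2·signedArea(ABE) = 250/3 ∩ 2·signedArea(AGC) = -100/3]
2. A_y = 17/2  [2·signedArea(ABE) = 250/3 ∩ 2·signedArea(AGC) = -100/3]
   → A = (-19/3, 17/2)

A = (-19/3, 17/2)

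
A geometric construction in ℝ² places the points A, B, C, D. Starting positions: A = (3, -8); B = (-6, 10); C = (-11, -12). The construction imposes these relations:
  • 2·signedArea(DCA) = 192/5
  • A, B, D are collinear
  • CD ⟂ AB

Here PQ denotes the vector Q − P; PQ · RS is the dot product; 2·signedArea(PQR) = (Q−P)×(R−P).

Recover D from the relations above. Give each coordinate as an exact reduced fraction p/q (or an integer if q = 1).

D = (9/5, -28/5)

1. D_x = 9/5  [A, B, D are collinear ∩ CD ⟂ AB]
2. D_y = -28/5  [A, B, D are collinear ∩ CD ⟂ AB]
   → D = (9/5, -28/5)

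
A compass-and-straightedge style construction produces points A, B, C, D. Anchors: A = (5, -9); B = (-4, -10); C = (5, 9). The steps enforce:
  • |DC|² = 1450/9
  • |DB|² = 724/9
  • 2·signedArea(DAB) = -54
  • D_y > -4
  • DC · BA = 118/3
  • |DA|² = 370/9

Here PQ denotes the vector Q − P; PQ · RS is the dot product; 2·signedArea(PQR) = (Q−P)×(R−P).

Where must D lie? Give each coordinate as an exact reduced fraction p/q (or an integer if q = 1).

1. D_x = 2  [2·signedArea(DAB) = -54 ∩ DC · BA = 118/3]
2. D_y = -10/3  [2·signedArea(DAB) = -54 ∩ DC · BA = 118/3]
   → D = (2, -10/3)

D = (2, -10/3)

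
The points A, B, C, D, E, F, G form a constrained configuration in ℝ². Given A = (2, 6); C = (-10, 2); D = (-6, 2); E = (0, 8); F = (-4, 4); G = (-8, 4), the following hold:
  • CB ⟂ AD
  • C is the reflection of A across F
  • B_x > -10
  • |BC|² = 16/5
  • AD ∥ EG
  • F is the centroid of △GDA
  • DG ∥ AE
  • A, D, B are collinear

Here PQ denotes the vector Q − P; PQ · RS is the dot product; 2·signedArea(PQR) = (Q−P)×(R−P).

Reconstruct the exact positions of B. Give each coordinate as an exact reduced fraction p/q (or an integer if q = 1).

B = (-46/5, 2/5)

1. B_x = -46/5  [A, D, B are collinear ∩ CB ⟂ AD]
2. B_y = 2/5  [A, D, B are collinear ∩ CB ⟂ AD]
   → B = (-46/5, 2/5)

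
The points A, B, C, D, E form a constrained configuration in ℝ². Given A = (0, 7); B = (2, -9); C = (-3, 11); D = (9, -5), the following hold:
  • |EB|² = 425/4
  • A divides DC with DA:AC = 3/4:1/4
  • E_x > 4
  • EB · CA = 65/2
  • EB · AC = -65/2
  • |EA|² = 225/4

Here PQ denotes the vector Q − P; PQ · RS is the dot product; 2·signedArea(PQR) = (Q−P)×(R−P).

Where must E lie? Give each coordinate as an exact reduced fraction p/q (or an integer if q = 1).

1. E_x = 9/2  [line 3·x + -4·y + -19/2 = 0 ∩ |EA|² = 225/4]
2. E_y = 1  [line 3·x + -4·y + -19/2 = 0 ∩ |EA|² = 225/4]
   → E = (9/2, 1)

E = (9/2, 1)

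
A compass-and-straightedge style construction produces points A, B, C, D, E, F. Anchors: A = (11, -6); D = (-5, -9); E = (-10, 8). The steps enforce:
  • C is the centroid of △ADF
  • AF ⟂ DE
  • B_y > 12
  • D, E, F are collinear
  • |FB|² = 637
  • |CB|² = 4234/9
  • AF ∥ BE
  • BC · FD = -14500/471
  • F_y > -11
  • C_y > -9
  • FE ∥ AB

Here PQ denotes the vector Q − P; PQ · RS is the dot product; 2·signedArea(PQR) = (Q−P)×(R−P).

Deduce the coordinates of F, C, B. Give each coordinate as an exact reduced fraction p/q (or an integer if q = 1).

1. F_x = -1425/314  [D, E, F are collinear ∩ AF ⟂ DE]
2. F_y = -3319/314  [D, E, F are collinear ∩ AF ⟂ DE]
   → F = (-1425/314, -3319/314)
3. C_x = 153/314  [C is the centroid of △ADF]
4. C_y = -8029/942  [C is the centroid of △ADF]
   → C = (153/314, -8029/942)
5. B_x = 1739/314  [AF ∥ BE ∩ FE ∥ AB]
6. B_y = 3947/314  [AF ∥ BE ∩ FE ∥ AB]
   → B = (1739/314, 3947/314)

B = (1739/314, 3947/314)
C = (153/314, -8029/942)
F = (-1425/314, -3319/314)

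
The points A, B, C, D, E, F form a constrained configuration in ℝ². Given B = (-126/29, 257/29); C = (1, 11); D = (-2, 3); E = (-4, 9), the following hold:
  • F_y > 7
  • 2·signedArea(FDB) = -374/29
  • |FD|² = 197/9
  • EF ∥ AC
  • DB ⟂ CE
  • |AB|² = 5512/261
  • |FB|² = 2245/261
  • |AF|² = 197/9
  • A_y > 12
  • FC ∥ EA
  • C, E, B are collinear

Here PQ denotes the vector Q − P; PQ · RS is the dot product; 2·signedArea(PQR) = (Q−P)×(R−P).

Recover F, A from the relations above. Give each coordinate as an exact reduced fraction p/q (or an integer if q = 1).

A = (-4/3, 37/3)
F = (-5/3, 23/3)

1. F_x = -5/3  [line -170/29·x + -68/29·y + 238/29 = 0 ∩ |FD|² = 197/9]
2. F_y = 23/3  [line -170/29·x + -68/29·y + 238/29 = 0 ∩ |FD|² = 197/9]
   → F = (-5/3, 23/3)
3. A_x = -4/3  [EF ∥ AC ∩ FC ∥ EA]
4. A_y = 37/3  [EF ∥ AC ∩ FC ∥ EA]
   → A = (-4/3, 37/3)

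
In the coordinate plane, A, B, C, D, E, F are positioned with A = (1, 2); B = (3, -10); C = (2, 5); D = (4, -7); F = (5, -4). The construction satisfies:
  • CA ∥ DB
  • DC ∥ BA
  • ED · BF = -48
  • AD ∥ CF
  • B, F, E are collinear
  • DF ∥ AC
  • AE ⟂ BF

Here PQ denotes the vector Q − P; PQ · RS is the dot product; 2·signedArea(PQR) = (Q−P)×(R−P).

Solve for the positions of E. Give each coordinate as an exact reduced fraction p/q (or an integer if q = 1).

E = (32/5, 1/5)

1. E_x = 32/5  [B, F, E are collinear ∩ AE ⟂ BF]
2. E_y = 1/5  [B, F, E are collinear ∩ AE ⟂ BF]
   → E = (32/5, 1/5)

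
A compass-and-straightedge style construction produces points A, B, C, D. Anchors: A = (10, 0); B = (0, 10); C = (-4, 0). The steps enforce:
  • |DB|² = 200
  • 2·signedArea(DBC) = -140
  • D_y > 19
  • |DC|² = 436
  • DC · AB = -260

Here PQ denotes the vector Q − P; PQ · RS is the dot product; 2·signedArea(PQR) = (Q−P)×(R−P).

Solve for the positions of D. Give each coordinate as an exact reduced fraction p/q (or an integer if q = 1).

D = (-10, 20)

1. D_x = -10  [2·signedArea(DBC) = -140 ∩ DC · AB = -260]
2. D_y = 20  [2·signedArea(DBC) = -140 ∩ DC · AB = -260]
   → D = (-10, 20)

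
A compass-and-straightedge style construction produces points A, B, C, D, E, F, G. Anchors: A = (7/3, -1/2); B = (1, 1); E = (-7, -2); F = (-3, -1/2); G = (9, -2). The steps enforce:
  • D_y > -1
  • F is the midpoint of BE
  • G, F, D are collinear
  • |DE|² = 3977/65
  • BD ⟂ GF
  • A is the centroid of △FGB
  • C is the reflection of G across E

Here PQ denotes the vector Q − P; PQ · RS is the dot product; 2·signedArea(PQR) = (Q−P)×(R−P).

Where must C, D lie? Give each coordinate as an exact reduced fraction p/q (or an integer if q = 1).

1. C_x = -23  [C is the reflection of G across E]
2. C_y = -2  [C is the reflection of G across E]
   → C = (-23, -2)
3. D_x = 49/65  [G, F, D are collinear ∩ BD ⟂ GF]
4. D_y = -63/65  [G, F, D are collinear ∩ BD ⟂ GF]
   → D = (49/65, -63/65)

C = (-23, -2)
D = (49/65, -63/65)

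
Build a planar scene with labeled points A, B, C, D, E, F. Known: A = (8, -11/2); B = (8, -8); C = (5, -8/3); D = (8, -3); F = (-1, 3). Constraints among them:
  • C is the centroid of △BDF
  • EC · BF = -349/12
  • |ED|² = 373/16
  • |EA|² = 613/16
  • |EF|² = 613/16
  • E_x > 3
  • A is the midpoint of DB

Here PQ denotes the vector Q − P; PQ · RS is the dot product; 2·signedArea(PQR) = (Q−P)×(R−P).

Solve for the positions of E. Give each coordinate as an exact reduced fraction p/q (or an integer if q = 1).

1. E_x = 7/2  [line 9·x + -11·y + -181/4 = 0 ∩ |EF|² = 613/16]
2. E_y = -5/4  [line 9·x + -11·y + -181/4 = 0 ∩ |EF|² = 613/16]
   → E = (7/2, -5/4)

E = (7/2, -5/4)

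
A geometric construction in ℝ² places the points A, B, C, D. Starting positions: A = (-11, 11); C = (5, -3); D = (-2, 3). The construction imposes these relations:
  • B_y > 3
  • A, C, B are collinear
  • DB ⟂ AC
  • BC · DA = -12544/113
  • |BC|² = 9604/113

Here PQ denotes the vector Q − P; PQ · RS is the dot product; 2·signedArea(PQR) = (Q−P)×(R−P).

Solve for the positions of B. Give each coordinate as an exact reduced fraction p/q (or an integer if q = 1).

B = (-219/113, 347/113)

1. B_x = -219/113  [A, C, B are collinear ∩ DB ⟂ AC]
2. B_y = 347/113  [A, C, B are collinear ∩ DB ⟂ AC]
   → B = (-219/113, 347/113)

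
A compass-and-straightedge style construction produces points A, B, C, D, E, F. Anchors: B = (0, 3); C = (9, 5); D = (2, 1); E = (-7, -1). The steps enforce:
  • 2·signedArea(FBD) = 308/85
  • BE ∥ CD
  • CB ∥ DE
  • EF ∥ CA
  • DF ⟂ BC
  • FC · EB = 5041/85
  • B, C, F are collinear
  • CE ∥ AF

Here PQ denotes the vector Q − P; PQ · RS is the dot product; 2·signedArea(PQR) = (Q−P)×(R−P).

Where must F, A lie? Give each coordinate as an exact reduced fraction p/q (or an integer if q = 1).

1. F_x = 126/85  [B, C, F are collinear ∩ DF ⟂ BC]
2. F_y = 283/85  [B, C, F are collinear ∩ DF ⟂ BC]
   → F = (126/85, 283/85)
3. A_x = 1486/85  [CE ∥ AF ∩ EF ∥ CA]
4. A_y = 793/85  [CE ∥ AF ∩ EF ∥ CA]
   → A = (1486/85, 793/85)

A = (1486/85, 793/85)
F = (126/85, 283/85)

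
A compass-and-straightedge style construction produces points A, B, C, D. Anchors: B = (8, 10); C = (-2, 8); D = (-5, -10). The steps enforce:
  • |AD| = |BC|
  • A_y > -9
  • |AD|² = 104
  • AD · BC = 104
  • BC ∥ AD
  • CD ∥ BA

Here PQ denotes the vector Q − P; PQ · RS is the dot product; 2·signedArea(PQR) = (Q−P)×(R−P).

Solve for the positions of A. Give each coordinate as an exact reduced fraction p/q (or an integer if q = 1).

1. A_x = 5  [BC ∥ AD ∩ CD ∥ BA]
2. A_y = -8  [BC ∥ AD ∩ CD ∥ BA]
   → A = (5, -8)

A = (5, -8)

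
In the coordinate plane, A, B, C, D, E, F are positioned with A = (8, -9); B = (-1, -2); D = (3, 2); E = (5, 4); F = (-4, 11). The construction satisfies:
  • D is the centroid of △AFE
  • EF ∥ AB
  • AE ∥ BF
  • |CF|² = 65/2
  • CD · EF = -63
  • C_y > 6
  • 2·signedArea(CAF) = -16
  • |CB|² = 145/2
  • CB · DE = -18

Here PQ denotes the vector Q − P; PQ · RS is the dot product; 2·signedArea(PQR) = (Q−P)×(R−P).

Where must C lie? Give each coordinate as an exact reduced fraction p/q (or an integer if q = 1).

C = (-1/2, 13/2)

1. C_x = -1/2  [CD · EF = -63 ∩ CB · DE = -18]
2. C_y = 13/2  [CD · EF = -63 ∩ CB · DE = -18]
   → C = (-1/2, 13/2)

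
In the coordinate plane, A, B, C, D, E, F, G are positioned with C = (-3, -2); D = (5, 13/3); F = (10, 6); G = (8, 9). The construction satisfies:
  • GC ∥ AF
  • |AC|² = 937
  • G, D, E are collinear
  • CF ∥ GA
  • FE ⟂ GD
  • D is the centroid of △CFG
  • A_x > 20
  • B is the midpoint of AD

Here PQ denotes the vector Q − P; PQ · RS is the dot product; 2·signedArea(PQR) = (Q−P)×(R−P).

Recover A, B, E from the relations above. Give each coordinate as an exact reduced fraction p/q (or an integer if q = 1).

A = (21, 17)
B = (13, 32/3)
E = (2000/277, 2157/277)

1. A_x = 21  [GC ∥ AF ∩ CF ∥ GA]
2. A_y = 17  [GC ∥ AF ∩ CF ∥ GA]
   → A = (21, 17)
3. B_x = 13  [B is the midpoint of AD]
4. B_y = 32/3  [B is the midpoint of AD]
   → B = (13, 32/3)
5. E_x = 2000/277  [G, D, E are collinear ∩ FE ⟂ GD]
6. E_y = 2157/277  [G, D, E are collinear ∩ FE ⟂ GD]
   → E = (2000/277, 2157/277)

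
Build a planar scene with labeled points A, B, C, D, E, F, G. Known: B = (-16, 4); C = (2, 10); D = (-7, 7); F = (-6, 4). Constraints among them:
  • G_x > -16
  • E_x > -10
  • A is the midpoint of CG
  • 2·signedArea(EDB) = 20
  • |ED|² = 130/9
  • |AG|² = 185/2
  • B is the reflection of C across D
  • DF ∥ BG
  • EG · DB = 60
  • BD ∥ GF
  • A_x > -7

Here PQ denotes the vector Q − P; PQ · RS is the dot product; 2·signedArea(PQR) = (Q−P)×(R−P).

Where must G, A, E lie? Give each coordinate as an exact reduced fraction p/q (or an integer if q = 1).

1. G_x = -15  [BD ∥ GF ∩ DF ∥ BG]
2. G_y = 1  [BD ∥ GF ∩ DF ∥ BG]
   → G = (-15, 1)
3. A_x = -13/2  [A is the midpoint of CG]
4. A_y = 11/2  [A is the midpoint of CG]
   → A = (-13/2, 11/2)
5. E_x = -28/3  [EG · DB = 60 ∩ 2·signedArea(EDB) = 20]
6. E_y = 4  [EG · DB = 60 ∩ 2·signedArea(EDB) = 20]
   → E = (-28/3, 4)

A = (-13/2, 11/2)
E = (-28/3, 4)
G = (-15, 1)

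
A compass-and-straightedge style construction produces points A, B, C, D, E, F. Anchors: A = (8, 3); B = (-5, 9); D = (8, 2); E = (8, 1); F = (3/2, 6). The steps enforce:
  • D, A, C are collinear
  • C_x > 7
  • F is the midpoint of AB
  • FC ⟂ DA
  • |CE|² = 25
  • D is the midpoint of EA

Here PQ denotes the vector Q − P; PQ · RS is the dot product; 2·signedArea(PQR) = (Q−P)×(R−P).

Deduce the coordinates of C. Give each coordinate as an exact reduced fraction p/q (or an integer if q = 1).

1. C_x = 8  [D, A, C are collinear ∩ FC ⟂ DA]
2. C_y = 6  [D, A, C are collinear ∩ FC ⟂ DA]
   → C = (8, 6)

C = (8, 6)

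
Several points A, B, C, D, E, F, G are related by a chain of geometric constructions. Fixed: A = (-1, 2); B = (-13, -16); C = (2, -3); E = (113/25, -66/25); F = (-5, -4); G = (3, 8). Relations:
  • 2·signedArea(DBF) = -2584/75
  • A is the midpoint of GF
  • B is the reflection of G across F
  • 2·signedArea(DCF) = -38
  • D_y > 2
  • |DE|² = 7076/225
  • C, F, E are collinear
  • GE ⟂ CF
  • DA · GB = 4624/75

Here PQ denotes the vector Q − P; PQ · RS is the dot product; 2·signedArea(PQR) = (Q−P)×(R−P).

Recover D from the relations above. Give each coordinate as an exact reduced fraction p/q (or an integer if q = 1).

D = (163/75, 184/75)

1. D_x = 163/75  [2·signedArea(DBF) = -2584/75 ∩ DA · GB = 4624/75]
2. D_y = 184/75  [2·signedArea(DBF) = -2584/75 ∩ DA · GB = 4624/75]
   → D = (163/75, 184/75)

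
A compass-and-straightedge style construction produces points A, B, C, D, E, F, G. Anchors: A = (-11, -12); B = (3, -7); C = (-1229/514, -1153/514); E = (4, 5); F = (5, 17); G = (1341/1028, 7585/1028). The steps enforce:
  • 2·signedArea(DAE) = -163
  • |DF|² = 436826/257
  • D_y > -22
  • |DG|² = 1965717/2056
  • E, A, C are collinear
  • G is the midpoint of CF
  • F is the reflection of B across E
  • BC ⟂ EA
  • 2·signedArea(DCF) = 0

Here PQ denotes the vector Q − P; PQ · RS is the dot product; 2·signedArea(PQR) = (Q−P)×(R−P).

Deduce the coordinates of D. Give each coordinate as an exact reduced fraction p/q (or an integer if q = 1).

1. D_x = -2514/257  [2·signedArea(DCF) = 0 ∩ 2·signedArea(DAE) = -163]
2. D_y = -5522/257  [2·signedArea(DCF) = 0 ∩ 2·signedArea(DAE) = -163]
   → D = (-2514/257, -5522/257)

D = (-2514/257, -5522/257)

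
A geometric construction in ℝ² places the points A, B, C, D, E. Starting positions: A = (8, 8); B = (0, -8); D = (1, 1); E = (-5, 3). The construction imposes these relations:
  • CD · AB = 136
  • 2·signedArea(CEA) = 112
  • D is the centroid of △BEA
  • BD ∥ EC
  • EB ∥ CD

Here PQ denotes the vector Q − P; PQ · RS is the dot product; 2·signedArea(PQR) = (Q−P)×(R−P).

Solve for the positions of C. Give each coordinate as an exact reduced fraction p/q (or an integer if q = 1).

1. C_x = -4  [EB ∥ CD ∩ BD ∥ EC]
2. C_y = 12  [EB ∥ CD ∩ BD ∥ EC]
   → C = (-4, 12)

C = (-4, 12)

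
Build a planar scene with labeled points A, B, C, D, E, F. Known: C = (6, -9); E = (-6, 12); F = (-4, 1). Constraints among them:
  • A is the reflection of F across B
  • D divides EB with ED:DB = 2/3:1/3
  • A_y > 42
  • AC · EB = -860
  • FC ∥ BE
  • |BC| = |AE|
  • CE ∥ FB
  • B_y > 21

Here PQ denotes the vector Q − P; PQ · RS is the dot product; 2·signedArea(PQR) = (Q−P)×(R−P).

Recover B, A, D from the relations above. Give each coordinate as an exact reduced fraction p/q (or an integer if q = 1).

1. B_x = -16  [FC ∥ BE ∩ CE ∥ FB]
2. B_y = 22  [FC ∥ BE ∩ CE ∥ FB]
   → B = (-16, 22)
3. A_x = -28  [A is the reflection of F across B]
4. A_y = 43  [A is the reflection of F across B]
   → A = (-28, 43)
5. D_x = -38/3  [D divides EB with ED:DB = 2/3:1/3]
6. D_y = 56/3  [D divides EB with ED:DB = 2/3:1/3]
   → D = (-38/3, 56/3)

A = (-28, 43)
B = (-16, 22)
D = (-38/3, 56/3)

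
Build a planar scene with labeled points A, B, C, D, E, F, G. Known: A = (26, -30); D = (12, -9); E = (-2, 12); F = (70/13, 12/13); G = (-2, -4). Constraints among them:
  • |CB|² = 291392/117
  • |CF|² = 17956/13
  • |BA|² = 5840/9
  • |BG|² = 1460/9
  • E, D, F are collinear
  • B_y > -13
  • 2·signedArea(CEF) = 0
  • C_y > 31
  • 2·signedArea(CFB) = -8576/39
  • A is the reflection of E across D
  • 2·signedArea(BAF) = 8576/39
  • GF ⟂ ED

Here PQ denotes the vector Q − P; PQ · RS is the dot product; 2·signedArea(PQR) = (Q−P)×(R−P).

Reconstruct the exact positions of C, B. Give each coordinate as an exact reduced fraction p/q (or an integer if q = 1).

1. C_x = -198/13  [line 144/13·x + 96/13·y + -864/13 = 0 ∩ |CF|² = 17956/13]
2. C_y = 414/13  [line 144/13·x + 96/13·y + -864/13 = 0 ∩ |CF|² = 17956/13]
   → C = (-198/13, 414/13)
3. B_x = 22/3  [line -402/13·x + -268/13·y + -1340/39 = 0 ∩ |BA|² = 5840/9]
4. B_y = -38/3  [line -402/13·x + -268/13·y + -1340/39 = 0 ∩ |BA|² = 5840/9]
   → B = (22/3, -38/3)

B = (22/3, -38/3)
C = (-198/13, 414/13)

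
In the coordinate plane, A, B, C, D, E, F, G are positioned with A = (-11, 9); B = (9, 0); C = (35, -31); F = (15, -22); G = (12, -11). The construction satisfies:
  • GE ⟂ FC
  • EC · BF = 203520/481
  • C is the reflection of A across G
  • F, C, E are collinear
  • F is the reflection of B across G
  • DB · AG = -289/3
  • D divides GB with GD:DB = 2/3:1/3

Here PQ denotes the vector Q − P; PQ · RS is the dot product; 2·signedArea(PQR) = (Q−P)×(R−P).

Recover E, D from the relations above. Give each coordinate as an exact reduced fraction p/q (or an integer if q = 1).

D = (10, -11/3)
E = (4035/481, -9151/481)

1. E_x = 4035/481  [F, C, E are collinear ∩ GE ⟂ FC]
2. E_y = -9151/481  [F, C, E are collinear ∩ GE ⟂ FC]
   → E = (4035/481, -9151/481)
3. D_x = 10  [D divides GB with GD:DB = 2/3:1/3]
4. D_y = -11/3  [D divides GB with GD:DB = 2/3:1/3]
   → D = (10, -11/3)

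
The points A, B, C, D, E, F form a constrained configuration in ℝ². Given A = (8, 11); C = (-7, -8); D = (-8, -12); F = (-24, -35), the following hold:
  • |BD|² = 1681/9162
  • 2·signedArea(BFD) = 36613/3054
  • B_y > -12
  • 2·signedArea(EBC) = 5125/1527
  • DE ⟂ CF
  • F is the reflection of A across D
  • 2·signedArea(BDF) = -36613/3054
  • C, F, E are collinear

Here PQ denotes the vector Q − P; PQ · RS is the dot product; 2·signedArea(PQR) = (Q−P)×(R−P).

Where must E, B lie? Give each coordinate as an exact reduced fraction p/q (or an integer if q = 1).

1. E_x = -9251/1018  [C, F, E are collinear ∩ DE ⟂ CF]
2. E_y = -11519/1018  [C, F, E are collinear ∩ DE ⟂ CF]
   → E = (-9251/1018, -11519/1018)
3. B_x = -8513/1018  [2·signedArea(BFD) = 36613/3054 ∩ 2·signedArea(EBC) = 5125/1527]
4. B_y = -35951/3054  [2·signedArea(BFD) = 36613/3054 ∩ 2·signedArea(EBC) = 5125/1527]
   → B = (-8513/1018, -35951/3054)

B = (-8513/1018, -35951/3054)
E = (-9251/1018, -11519/1018)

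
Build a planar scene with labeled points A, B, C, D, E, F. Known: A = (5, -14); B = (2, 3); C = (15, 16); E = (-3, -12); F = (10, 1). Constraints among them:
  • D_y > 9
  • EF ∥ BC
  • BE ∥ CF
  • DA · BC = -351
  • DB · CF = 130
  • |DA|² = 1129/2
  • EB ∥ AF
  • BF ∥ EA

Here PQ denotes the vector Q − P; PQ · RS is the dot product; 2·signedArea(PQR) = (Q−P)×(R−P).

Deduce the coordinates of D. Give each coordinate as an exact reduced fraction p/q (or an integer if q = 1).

1. D_x = 17/2  [DB · CF = 130 ∩ DA · BC = -351]
2. D_y = 19/2  [DB · CF = 130 ∩ DA · BC = -351]
   → D = (17/2, 19/2)

D = (17/2, 19/2)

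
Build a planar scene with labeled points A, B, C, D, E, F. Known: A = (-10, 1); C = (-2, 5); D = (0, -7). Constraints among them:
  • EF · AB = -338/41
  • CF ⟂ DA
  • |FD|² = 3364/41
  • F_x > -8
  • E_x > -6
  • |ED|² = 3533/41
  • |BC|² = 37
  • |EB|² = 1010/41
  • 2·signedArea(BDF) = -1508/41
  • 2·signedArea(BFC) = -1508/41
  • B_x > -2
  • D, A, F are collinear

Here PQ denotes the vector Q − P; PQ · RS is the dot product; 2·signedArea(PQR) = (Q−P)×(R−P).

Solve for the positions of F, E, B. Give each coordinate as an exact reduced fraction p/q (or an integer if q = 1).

B = (-1, -1)
E = (-238/41, 10/41)
F = (-290/41, -55/41)

1. F_x = -290/41  [D, A, F are collinear ∩ CF ⟂ DA]
2. F_y = -55/41  [D, A, F are collinear ∩ CF ⟂ DA]
   → F = (-290/41, -55/41)
3. B_x = -1  [2·signedArea(BDF) = -1508/41 ∩ 2·signedArea(BFC) = -1508/41]
4. B_y = -1  [2·signedArea(BDF) = -1508/41 ∩ 2·signedArea(BFC) = -1508/41]
   → B = (-1, -1)
5. E_x = -238/41  [line -9·x + 2·y + -2162/41 = 0 ∩ |ED|² = 3533/41]
6. E_y = 10/41  [line -9·x + 2·y + -2162/41 = 0 ∩ |ED|² = 3533/41]
   → E = (-238/41, 10/41)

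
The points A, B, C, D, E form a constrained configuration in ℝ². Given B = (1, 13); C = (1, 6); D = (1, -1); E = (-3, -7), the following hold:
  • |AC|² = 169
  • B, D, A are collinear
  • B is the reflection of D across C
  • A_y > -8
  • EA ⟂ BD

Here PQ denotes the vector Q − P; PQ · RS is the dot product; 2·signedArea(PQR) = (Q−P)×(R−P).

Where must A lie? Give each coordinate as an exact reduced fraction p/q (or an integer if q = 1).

A = (1, -7)

1. A_x = 1  [B, D, A are collinear ∩ EA ⟂ BD]
2. A_y = -7  [B, D, A are collinear ∩ EA ⟂ BD]
   → A = (1, -7)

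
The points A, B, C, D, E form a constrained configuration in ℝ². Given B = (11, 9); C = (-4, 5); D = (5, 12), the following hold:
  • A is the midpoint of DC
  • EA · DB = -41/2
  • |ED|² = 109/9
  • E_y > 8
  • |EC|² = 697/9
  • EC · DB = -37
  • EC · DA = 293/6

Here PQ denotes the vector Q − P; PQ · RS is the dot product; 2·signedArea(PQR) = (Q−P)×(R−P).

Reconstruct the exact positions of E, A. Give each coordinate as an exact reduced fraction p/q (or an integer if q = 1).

A = (1/2, 17/2)
E = (4, 26/3)

1. E_x = 4  [line -6·x + 3·y + -2 = 0 ∩ |EC|² = 697/9]
2. E_y = 26/3  [line -6·x + 3·y + -2 = 0 ∩ |EC|² = 697/9]
   → E = (4, 26/3)
3. A_x = 1/2  [A is the midpoint of DC]
4. A_y = 17/2  [A is the midpoint of DC]
   → A = (1/2, 17/2)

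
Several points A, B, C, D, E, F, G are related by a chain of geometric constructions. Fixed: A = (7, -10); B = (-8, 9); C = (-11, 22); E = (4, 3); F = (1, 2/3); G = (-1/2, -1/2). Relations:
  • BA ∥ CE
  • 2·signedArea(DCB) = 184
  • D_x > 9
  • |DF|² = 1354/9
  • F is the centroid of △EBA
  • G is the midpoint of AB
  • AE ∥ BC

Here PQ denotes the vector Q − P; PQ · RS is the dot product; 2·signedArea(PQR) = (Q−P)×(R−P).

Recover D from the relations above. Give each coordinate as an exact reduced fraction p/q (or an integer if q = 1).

1. D_x = 10  [line 13·x + 3·y + -107 = 0 ∩ |DF|² = 1354/9]
2. D_y = -23/3  [line 13·x + 3·y + -107 = 0 ∩ |DF|² = 1354/9]
   → D = (10, -23/3)

D = (10, -23/3)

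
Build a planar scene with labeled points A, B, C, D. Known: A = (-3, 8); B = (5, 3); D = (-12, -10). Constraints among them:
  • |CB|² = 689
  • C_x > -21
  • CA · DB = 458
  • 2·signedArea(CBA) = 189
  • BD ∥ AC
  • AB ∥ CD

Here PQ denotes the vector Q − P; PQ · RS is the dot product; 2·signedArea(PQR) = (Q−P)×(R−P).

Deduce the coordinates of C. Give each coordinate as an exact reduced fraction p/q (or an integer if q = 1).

1. C_x = -20  [AB ∥ CD ∩ BD ∥ AC]
2. C_y = -5  [AB ∥ CD ∩ BD ∥ AC]
   → C = (-20, -5)

C = (-20, -5)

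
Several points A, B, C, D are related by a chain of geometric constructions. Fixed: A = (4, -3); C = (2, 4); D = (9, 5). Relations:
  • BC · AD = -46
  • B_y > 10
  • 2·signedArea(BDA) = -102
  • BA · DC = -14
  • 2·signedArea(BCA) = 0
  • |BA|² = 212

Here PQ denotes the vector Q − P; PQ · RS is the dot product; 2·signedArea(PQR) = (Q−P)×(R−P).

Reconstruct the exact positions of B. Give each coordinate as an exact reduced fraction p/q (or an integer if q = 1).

1. B_x = 0  [2·signedArea(BCA) = 0 ∩ BA · DC = -14]
2. B_y = 11  [2·signedArea(BCA) = 0 ∩ BA · DC = -14]
   → B = (0, 11)

B = (0, 11)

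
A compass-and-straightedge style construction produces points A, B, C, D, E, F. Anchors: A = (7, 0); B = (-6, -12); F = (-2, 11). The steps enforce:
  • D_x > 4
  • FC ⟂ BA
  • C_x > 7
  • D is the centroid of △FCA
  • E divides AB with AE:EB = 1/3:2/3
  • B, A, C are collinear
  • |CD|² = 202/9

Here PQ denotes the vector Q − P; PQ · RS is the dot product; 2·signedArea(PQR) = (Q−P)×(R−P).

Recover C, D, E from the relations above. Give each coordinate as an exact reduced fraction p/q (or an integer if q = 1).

1. C_x = 2386/313  [B, A, C are collinear ∩ FC ⟂ BA]
2. C_y = 180/313  [B, A, C are collinear ∩ FC ⟂ BA]
   → C = (2386/313, 180/313)
3. D_x = 1317/313  [D is the centroid of △FCA]
4. D_y = 3623/939  [D is the centroid of △FCA]
   → D = (1317/313, 3623/939)
5. E_x = 8/3  [E divides AB with AE:EB = 1/3:2/3]
6. E_y = -4  [E divides AB with AE:EB = 1/3:2/3]
   → E = (8/3, -4)

C = (2386/313, 180/313)
D = (1317/313, 3623/939)
E = (8/3, -4)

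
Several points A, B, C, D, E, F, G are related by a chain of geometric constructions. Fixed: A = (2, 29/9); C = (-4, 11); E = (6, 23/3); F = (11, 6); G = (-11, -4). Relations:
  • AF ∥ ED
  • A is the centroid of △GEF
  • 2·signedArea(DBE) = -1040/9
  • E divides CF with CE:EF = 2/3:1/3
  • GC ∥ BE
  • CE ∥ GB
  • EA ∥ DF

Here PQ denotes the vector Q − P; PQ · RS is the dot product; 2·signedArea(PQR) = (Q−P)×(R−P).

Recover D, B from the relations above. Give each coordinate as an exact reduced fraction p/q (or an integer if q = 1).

1. D_x = 15  [EA ∥ DF ∩ AF ∥ ED]
2. D_y = 94/9  [EA ∥ DF ∩ AF ∥ ED]
   → D = (15, 94/9)
3. B_x = -1  [GC ∥ BE ∩ CE ∥ GB]
4. B_y = -22/3  [GC ∥ BE ∩ CE ∥ GB]
   → B = (-1, -22/3)

B = (-1, -22/3)
D = (15, 94/9)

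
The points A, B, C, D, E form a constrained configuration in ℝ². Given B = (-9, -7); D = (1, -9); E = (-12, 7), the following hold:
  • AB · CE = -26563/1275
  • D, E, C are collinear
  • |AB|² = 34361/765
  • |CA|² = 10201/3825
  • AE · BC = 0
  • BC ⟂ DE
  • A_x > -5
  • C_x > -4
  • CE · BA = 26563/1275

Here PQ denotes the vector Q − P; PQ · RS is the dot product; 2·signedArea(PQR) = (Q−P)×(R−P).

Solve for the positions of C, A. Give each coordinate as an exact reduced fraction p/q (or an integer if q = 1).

A = (-6356/1275, -2083/1275)
C = (-1681/425, -1233/425)

1. C_x = -1681/425  [D, E, C are collinear ∩ BC ⟂ DE]
2. C_y = -1233/425  [D, E, C are collinear ∩ BC ⟂ DE]
   → C = (-1681/425, -1233/425)
3. A_x = -6356/1275  [AE · BC = 0 ∩ AB · CE = -26563/1275]
4. A_y = -2083/1275  [AE · BC = 0 ∩ AB · CE = -26563/1275]
   → A = (-6356/1275, -2083/1275)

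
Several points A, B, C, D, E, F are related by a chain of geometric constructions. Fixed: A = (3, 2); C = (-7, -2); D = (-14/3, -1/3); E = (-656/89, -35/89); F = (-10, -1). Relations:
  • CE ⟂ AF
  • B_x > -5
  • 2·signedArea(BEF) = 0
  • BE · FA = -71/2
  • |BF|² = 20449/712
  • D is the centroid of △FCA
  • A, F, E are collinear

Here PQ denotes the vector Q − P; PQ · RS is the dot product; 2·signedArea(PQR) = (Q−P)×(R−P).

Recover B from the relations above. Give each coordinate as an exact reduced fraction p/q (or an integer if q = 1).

B = (-1701/356, 73/356)

1. B_x = -1701/356  [2·signedArea(BEF) = 0 ∩ BE · FA = -71/2]
2. B_y = 73/356  [2·signedArea(BEF) = 0 ∩ BE · FA = -71/2]
   → B = (-1701/356, 73/356)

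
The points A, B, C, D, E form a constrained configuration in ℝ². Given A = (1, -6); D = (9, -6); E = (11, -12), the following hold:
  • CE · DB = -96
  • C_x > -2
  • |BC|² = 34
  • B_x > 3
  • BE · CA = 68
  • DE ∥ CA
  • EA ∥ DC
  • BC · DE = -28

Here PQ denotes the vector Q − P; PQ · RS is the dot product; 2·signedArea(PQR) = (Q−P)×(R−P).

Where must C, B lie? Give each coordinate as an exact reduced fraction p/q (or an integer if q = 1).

1. C_x = -1  [DE ∥ CA ∩ EA ∥ DC]
2. C_y = 0  [DE ∥ CA ∩ EA ∥ DC]
   → C = (-1, 0)
3. B_x = 4  [BC · DE = -28 ∩ CE · DB = -96]
4. B_y = -3  [BC · DE = -28 ∩ CE · DB = -96]
   → B = (4, -3)

B = (4, -3)
C = (-1, 0)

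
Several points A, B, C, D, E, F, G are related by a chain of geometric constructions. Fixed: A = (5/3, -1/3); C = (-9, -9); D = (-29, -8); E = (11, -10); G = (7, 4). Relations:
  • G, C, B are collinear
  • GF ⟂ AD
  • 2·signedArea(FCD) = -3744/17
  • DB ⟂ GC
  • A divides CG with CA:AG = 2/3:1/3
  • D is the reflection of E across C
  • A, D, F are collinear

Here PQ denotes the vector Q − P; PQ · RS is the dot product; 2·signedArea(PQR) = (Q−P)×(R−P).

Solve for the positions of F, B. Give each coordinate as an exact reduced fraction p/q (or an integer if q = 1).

1. F_x = 131/17  [A, D, F are collinear ∩ GF ⟂ AD]
2. F_y = 20/17  [A, D, F are collinear ∩ GF ⟂ AD]
   → F = (131/17, 20/17)
3. B_x = -8737/425  [G, C, B are collinear ∩ DB ⟂ GC]
4. B_y = -7816/425  [G, C, B are collinear ∩ DB ⟂ GC]
   → B = (-8737/425, -7816/425)

B = (-8737/425, -7816/425)
F = (131/17, 20/17)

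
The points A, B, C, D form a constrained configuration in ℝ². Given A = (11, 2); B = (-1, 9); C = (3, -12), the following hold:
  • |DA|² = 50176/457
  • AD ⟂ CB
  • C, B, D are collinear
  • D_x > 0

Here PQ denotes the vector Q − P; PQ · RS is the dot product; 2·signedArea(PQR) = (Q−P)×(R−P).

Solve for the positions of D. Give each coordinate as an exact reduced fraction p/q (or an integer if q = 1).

1. D_x = 323/457  [C, B, D are collinear ∩ AD ⟂ CB]
2. D_y = 18/457  [C, B, D are collinear ∩ AD ⟂ CB]
   → D = (323/457, 18/457)

D = (323/457, 18/457)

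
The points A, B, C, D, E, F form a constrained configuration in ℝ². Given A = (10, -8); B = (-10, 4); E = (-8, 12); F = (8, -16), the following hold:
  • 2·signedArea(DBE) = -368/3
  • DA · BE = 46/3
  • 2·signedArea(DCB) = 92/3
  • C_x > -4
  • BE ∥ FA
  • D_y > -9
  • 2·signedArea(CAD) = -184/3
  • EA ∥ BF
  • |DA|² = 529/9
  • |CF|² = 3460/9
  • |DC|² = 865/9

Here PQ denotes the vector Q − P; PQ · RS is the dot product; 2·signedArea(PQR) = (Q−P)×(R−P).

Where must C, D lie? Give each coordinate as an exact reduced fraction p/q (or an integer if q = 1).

C = (-10/3, 0)
D = (7/3, -8)

1. D_x = 7/3  [2·signedArea(DBE) = -368/3 ∩ DA · BE = 46/3]
2. D_y = -8  [2·signedArea(DBE) = -368/3 ∩ DA · BE = 46/3]
   → D = (7/3, -8)
3. C_x = -10/3  [2·signedArea(CAD) = -184/3 ∩ 2·signedArea(DCB) = 92/3]
4. C_y = 0  [2·signedArea(CAD) = -184/3 ∩ 2·signedArea(DCB) = 92/3]
   → C = (-10/3, 0)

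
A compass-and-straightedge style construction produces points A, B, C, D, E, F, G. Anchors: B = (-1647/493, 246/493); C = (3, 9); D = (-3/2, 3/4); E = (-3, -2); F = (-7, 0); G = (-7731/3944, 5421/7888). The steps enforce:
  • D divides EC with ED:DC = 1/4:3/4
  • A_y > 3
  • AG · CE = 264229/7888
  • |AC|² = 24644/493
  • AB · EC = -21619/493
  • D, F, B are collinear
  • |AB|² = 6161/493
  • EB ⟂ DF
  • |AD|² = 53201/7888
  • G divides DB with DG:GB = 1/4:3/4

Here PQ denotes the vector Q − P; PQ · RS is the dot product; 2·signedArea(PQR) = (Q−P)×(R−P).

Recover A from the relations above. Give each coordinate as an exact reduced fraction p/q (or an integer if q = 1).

A = (-605/493, 1643/493)

1. A_x = -605/493  [line 6·x + 11·y + -14443/493 = 0 ∩ |AD|² = 53201/7888]
2. A_y = 1643/493  [line 6·x + 11·y + -14443/493 = 0 ∩ |AD|² = 53201/7888]
   → A = (-605/493, 1643/493)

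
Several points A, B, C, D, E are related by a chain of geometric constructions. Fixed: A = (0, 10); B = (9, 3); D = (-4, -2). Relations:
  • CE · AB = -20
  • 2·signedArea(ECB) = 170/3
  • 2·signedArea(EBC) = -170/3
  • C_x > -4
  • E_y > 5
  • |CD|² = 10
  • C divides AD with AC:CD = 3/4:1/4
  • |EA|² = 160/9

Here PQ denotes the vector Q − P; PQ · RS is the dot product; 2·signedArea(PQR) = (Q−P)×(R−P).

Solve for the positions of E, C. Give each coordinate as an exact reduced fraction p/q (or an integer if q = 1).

1. C_x = -3  [C divides AD with AC:CD = 3/4:1/4]
2. C_y = 1  [C divides AD with AC:CD = 3/4:1/4]
   → C = (-3, 1)
3. E_x = -4/3  [2·signedArea(EBC) = -170/3 ∩ CE · AB = -20]
4. E_y = 6  [2·signedArea(EBC) = -170/3 ∩ CE · AB = -20]
   → E = (-4/3, 6)

C = (-3, 1)
E = (-4/3, 6)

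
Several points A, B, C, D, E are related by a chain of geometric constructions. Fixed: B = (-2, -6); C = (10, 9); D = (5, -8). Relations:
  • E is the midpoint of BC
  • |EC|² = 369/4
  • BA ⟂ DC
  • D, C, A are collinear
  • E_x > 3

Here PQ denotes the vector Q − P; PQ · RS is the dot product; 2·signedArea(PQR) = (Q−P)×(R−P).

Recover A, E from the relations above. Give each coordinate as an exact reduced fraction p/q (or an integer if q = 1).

1. A_x = 1565/314  [D, C, A are collinear ∩ BA ⟂ DC]
2. A_y = -2529/314  [D, C, A are collinear ∩ BA ⟂ DC]
   → A = (1565/314, -2529/314)
3. E_x = 4  [E is the midpoint of BC]
4. E_y = 3/2  [E is the midpoint of BC]
   → E = (4, 3/2)

A = (1565/314, -2529/314)
E = (4, 3/2)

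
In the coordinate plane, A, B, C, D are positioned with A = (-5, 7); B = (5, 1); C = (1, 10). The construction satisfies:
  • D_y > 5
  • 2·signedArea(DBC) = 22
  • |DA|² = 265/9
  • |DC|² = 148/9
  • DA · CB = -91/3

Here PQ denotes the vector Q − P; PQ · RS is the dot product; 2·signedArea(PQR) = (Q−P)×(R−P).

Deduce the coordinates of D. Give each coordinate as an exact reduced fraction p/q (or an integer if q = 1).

D = (1/3, 6)

1. D_x = 1/3  [2·signedArea(DBC) = 22 ∩ DA · CB = -91/3]
2. D_y = 6  [2·signedArea(DBC) = 22 ∩ DA · CB = -91/3]
   → D = (1/3, 6)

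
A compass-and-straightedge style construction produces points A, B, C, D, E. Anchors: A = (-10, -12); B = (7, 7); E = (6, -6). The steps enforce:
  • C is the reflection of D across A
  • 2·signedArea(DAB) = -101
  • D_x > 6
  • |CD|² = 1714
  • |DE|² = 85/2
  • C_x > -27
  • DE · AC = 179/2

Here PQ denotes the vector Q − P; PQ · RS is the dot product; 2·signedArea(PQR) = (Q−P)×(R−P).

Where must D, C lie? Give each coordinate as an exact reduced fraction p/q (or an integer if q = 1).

1. D_x = 13/2  [line -19·x + 17·y + 115 = 0 ∩ |DE|² = 85/2]
2. D_y = 1/2  [line -19·x + 17·y + 115 = 0 ∩ |DE|² = 85/2]
   → D = (13/2, 1/2)
3. C_x = -53/2  [C is the reflection of D across A]
4. C_y = -49/2  [C is the reflection of D across A]
   → C = (-53/2, -49/2)

C = (-53/2, -49/2)
D = (13/2, 1/2)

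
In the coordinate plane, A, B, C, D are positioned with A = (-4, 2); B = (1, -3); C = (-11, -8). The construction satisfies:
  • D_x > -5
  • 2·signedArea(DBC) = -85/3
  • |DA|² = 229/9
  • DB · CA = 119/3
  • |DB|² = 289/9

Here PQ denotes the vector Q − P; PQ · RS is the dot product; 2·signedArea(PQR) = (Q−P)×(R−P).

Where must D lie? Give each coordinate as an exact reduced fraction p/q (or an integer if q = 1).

1. D_x = -14/3  [2·signedArea(DBC) = -85/3 ∩ DB · CA = 119/3]
2. D_y = -3  [2·signedArea(DBC) = -85/3 ∩ DB · CA = 119/3]
   → D = (-14/3, -3)

D = (-14/3, -3)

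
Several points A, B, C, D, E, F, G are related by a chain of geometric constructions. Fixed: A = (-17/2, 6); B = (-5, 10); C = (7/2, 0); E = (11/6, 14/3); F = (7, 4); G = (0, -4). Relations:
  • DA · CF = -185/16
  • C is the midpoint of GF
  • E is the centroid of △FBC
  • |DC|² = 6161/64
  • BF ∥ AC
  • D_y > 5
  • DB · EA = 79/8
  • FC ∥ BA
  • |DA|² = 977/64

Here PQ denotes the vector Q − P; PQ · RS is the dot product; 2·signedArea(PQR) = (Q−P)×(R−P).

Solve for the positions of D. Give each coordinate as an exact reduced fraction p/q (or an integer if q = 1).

D = (-37/8, 11/2)

1. D_x = -37/8  [DA · CF = -185/16 ∩ DB · EA = 79/8]
2. D_y = 11/2  [DA · CF = -185/16 ∩ DB · EA = 79/8]
   → D = (-37/8, 11/2)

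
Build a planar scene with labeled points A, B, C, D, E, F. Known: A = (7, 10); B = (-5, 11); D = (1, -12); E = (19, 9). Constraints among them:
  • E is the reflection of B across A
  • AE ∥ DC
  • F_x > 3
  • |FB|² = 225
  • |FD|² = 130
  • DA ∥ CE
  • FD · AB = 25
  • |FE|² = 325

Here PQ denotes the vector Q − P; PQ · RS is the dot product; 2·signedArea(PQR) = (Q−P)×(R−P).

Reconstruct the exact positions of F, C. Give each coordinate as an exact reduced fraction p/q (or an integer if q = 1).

1. F_x = 4  [line 12·x + -1·y + -49 = 0 ∩ |FD|² = 130]
2. F_y = -1  [line 12·x + -1·y + -49 = 0 ∩ |FD|² = 130]
   → F = (4, -1)
3. C_x = 13  [DA ∥ CE ∩ AE ∥ DC]
4. C_y = -13  [DA ∥ CE ∩ AE ∥ DC]
   → C = (13, -13)

C = (13, -13)
F = (4, -1)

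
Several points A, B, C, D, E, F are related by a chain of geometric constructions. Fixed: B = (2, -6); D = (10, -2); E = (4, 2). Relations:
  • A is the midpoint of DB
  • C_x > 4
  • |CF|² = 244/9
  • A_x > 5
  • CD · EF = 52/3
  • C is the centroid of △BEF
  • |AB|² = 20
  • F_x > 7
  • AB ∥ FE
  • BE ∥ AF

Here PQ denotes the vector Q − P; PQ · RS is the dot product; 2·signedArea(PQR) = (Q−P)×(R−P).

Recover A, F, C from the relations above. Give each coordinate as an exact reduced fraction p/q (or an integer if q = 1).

1. A_x = 6  [A is the midpoint of DB]
2. A_y = -4  [A is the midpoint of DB]
   → A = (6, -4)
3. F_x = 8  [AB ∥ FE ∩ BE ∥ AF]
4. F_y = 4  [AB ∥ FE ∩ BE ∥ AF]
   → F = (8, 4)
5. C_x = 14/3  [C is the centroid of △BEF]
6. C_y = 0  [C is the centroid of △BEF]
   → C = (14/3, 0)

A = (6, -4)
C = (14/3, 0)
F = (8, 4)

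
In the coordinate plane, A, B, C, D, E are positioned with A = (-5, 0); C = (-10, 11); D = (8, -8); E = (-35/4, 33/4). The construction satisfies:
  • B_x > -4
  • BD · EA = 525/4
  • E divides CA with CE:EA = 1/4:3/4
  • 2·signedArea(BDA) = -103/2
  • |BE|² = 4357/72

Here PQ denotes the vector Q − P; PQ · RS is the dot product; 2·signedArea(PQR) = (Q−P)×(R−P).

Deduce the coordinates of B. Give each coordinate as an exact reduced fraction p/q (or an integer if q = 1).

B = (-19/6, 17/6)

1. B_x = -19/6  [2·signedArea(BDA) = -103/2 ∩ BD · EA = 525/4]
2. B_y = 17/6  [2·signedArea(BDA) = -103/2 ∩ BD · EA = 525/4]
   → B = (-19/6, 17/6)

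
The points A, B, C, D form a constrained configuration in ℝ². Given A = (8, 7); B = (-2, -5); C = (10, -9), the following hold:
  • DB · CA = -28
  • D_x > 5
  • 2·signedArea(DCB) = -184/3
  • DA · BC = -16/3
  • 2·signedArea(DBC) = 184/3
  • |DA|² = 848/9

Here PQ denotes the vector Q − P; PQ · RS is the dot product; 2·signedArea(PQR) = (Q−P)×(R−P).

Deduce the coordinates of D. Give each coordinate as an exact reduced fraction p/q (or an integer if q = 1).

D = (16/3, -7/3)

1. D_x = 16/3  [2·signedArea(DCB) = -184/3 ∩ DA · BC = -16/3]
2. D_y = -7/3  [2·signedArea(DCB) = -184/3 ∩ DA · BC = -16/3]
   → D = (16/3, -7/3)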